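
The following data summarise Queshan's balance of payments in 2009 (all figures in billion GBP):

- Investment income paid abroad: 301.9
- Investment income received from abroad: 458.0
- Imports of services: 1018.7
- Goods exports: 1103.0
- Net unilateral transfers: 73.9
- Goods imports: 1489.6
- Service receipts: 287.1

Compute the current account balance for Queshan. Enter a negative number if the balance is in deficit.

Goods balance = 1103.0 - 1489.6 = -386.6
Services balance = 287.1 - 1018.7 = -731.6
Trade balance (goods + services) = -386.6 + (-731.6) = -1118.2
Net primary income = 458.0 - 301.9 = 156.1
Net secondary income = 73.9
Current account = -1118.2 + 156.1 + 73.9 = -888.2

-888.2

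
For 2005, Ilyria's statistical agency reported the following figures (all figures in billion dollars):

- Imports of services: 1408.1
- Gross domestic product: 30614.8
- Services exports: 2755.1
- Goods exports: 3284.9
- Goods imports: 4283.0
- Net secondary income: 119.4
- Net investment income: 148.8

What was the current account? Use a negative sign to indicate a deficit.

Goods balance = 3284.9 - 4283.0 = -998.1
Services balance = 2755.1 - 1408.1 = 1347.0
Trade balance (goods + services) = -998.1 + 1347.0 = 348.9
Net primary income = 148.8
Net secondary income = 119.4
Current account = 348.9 + 148.8 + 119.4 = 617.1

617.1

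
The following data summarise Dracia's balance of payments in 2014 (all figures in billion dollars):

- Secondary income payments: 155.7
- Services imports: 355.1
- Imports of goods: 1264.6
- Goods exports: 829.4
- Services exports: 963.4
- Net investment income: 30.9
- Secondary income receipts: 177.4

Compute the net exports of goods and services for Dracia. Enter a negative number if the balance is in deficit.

173.1

Goods balance = 829.4 - 1264.6 = -435.2
Services balance = 963.4 - 355.1 = 608.3
Trade balance (goods + services) = -435.2 + 608.3 = 173.1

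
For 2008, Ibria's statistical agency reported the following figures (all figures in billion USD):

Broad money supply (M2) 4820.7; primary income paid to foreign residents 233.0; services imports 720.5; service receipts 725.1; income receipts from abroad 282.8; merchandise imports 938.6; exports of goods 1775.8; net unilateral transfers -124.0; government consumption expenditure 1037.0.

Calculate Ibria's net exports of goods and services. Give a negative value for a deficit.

Goods balance = 1775.8 - 938.6 = 837.2
Services balance = 725.1 - 720.5 = 4.6
Trade balance (goods + services) = 837.2 + 4.6 = 841.8

841.8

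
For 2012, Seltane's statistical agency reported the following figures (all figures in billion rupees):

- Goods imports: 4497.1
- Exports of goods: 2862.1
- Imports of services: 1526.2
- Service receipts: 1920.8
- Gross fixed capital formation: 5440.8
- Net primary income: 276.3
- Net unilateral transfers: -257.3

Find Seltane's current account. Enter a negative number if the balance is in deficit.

Goods balance = 2862.1 - 4497.1 = -1635.0
Services balance = 1920.8 - 1526.2 = 394.6
Trade balance (goods + services) = -1635.0 + 394.6 = -1240.4
Net primary income = 276.3
Net secondary income = -257.3
Current account = -1240.4 + 276.3 + (-257.3) = -1221.4

-1221.4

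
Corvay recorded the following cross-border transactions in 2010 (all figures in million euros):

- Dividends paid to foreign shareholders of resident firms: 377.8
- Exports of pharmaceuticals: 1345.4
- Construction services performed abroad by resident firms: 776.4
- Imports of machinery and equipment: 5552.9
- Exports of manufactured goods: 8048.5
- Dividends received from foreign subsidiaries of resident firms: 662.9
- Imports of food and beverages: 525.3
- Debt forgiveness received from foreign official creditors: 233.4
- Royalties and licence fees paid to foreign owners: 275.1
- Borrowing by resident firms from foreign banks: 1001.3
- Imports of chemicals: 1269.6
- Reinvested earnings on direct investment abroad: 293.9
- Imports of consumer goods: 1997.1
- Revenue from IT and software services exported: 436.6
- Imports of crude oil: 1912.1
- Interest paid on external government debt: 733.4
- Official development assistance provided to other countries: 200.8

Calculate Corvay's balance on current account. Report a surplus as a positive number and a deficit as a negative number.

-1280.4

Goods: -525.3 - 1269.6 + 8048.5 + 1345.4 - 1912.1 - 5552.9 - 1997.1 = -1863.1
Services: -275.1 + 436.6 + 776.4 = 937.9
Primary income: -733.4 - 377.8 + 662.9 + 293.9 = -154.4
Secondary income: -200.8
Current account = (-1863.1) + 937.9 + (-154.4) + (-200.8) = -1280.4
(Excluded from the current account — capital account: debt forgiveness received from foreign official creditors 233.4; financial account: borrowing by resident firms from foreign banks 1001.3.)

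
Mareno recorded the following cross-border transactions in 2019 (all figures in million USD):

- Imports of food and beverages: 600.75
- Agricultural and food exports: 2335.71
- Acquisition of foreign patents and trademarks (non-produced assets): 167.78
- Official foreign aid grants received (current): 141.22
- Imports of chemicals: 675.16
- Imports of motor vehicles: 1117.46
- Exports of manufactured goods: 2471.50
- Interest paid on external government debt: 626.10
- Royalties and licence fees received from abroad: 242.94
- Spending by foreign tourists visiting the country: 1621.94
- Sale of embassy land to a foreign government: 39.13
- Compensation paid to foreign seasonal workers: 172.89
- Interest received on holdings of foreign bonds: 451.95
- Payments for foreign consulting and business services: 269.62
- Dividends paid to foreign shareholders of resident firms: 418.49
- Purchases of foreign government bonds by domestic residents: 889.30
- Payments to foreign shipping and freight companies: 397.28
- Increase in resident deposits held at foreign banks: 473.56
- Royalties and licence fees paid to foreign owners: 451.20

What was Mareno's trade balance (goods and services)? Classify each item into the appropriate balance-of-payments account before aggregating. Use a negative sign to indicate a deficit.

Goods: -1117.46 + 2335.71 - 600.75 - 675.16 + 2471.50 = 2413.84
Services: -451.20 - 269.62 + 242.94 + 1621.94 - 397.28 = 746.78
Trade balance = 2413.84 + 746.78 = 3160.62
(Excluded from the trade balance — capital account: acquisition of foreign patents and trademarks (non-produced assets) 167.78, sale of embassy land to a foreign government 39.13; secondary income: official foreign aid grants received (current) 141.22; primary income: interest paid on external government debt 626.10, compensation paid to foreign seasonal workers 172.89, interest received on holdings of foreign bonds 451.95, dividends paid to foreign shareholders of resident firms 418.49; financial account: purchases of foreign government bonds by domestic residents 889.30, increase in resident deposits held at foreign banks 473.56.)

3160.62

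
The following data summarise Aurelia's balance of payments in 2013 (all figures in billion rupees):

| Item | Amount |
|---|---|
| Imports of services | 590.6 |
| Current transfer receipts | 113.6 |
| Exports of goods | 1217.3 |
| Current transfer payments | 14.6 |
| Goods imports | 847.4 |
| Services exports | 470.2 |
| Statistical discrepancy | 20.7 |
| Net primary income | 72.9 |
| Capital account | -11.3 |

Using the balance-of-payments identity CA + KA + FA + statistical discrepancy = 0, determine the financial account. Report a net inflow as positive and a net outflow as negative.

Goods balance = 1217.3 - 847.4 = 369.9
Services balance = 470.2 - 590.6 = -120.4
Trade balance (goods + services) = 369.9 + (-120.4) = 249.5
Net primary income = 72.9
Net secondary income = 113.6 - 14.6 = 99.0
Current account = 249.5 + 72.9 + 99.0 = 421.4
Financial account = -(421.4 + (-11.3) + 20.7) = -430.8

-430.8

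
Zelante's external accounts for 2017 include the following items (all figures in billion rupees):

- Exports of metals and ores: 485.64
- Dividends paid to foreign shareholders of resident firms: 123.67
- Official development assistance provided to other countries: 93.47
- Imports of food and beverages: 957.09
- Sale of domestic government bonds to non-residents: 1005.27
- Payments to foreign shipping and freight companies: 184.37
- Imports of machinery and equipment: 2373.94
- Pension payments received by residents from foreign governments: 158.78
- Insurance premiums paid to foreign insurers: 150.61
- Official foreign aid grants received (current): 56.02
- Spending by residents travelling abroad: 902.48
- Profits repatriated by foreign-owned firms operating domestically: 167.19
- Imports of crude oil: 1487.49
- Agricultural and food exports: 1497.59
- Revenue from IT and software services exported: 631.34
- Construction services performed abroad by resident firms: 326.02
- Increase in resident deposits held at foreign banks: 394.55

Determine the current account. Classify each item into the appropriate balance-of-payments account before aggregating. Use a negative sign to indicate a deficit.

-3284.92

Goods: 1497.59 - 2373.94 + 485.64 - 957.09 - 1487.49 = -2835.29
Services: -902.48 + 631.34 + 326.02 - 184.37 - 150.61 = -280.10
Primary income: -123.67 - 167.19 = -290.86
Secondary income: 56.02 - 93.47 + 158.78 = 121.33
Current account = (-2835.29) + (-280.10) + (-290.86) + 121.33 = -3284.92
(Excluded from the current account — financial account: sale of domestic government bonds to non-residents 1005.27, increase in resident deposits held at foreign banks 394.55.)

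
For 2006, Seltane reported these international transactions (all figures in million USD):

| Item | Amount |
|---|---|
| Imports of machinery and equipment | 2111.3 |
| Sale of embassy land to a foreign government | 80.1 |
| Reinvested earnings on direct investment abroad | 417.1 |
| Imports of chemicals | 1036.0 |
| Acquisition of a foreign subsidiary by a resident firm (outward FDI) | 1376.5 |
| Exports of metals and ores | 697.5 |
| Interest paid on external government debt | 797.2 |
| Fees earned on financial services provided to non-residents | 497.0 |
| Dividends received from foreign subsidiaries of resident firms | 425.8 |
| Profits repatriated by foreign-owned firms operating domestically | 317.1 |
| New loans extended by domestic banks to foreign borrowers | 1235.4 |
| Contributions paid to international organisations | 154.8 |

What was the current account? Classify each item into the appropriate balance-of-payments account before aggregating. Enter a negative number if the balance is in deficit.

Goods: -2111.3 + 697.5 - 1036.0 = -2449.8
Services: 497.0
Primary income: 417.1 - 797.2 + 425.8 - 317.1 = -271.4
Secondary income: -154.8
Current account = (-2449.8) + 497.0 + (-271.4) + (-154.8) = -2379.0
(Excluded from the current account — capital account: sale of embassy land to a foreign government 80.1; financial account: acquisition of a foreign subsidiary by a resident firm (outward FDI) 1376.5, new loans extended by domestic banks to foreign borrowers 1235.4.)

-2379.0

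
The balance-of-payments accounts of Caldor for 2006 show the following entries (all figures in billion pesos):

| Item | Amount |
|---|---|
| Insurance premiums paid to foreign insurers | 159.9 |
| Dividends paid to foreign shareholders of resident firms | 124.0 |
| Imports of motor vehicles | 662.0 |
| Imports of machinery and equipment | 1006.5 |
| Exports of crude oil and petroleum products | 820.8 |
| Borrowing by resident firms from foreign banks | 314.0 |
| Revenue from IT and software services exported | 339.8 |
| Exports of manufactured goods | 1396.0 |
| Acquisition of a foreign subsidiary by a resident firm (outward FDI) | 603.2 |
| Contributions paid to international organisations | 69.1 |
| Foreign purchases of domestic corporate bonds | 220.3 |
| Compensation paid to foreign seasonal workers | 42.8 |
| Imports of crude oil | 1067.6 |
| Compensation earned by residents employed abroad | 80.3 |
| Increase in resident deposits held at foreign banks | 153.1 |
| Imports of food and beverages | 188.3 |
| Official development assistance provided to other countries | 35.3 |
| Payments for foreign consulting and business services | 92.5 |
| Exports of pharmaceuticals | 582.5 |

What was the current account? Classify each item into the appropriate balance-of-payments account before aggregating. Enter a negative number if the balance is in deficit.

Goods: -1067.6 + 582.5 + 1396.0 - 188.3 - 662.0 + 820.8 - 1006.5 = -125.1
Services: 339.8 - 92.5 - 159.9 = 87.4
Primary income: -42.8 - 124.0 + 80.3 = -86.5
Secondary income: -69.1 - 35.3 = -104.4
Current account = (-125.1) + 87.4 + (-86.5) + (-104.4) = -228.6
(Excluded from the current account — financial account: borrowing by resident firms from foreign banks 314.0, acquisition of a foreign subsidiary by a resident firm (outward FDI) 603.2, foreign purchases of domestic corporate bonds 220.3, increase in resident deposits held at foreign banks 153.1.)

-228.6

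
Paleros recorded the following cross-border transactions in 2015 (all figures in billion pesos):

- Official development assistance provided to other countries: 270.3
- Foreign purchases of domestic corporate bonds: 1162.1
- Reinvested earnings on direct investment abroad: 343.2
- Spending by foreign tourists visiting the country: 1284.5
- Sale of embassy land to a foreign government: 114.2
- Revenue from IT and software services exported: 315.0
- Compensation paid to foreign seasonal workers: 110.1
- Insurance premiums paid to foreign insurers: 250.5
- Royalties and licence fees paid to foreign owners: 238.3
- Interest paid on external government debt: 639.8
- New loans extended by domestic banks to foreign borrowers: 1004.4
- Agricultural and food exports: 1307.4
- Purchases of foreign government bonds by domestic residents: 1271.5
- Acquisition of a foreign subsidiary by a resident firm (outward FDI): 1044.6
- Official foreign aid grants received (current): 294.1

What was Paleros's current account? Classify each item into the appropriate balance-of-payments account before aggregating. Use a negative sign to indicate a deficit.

Goods: 1307.4
Services: 315.0 + 1284.5 - 238.3 - 250.5 = 1110.7
Primary income: 343.2 - 639.8 - 110.1 = -406.7
Secondary income: -270.3 + 294.1 = 23.8
Current account = 1307.4 + 1110.7 + (-406.7) + 23.8 = 2035.2
(Excluded from the current account — financial account: foreign purchases of domestic corporate bonds 1162.1, new loans extended by domestic banks to foreign borrowers 1004.4, purchases of foreign government bonds by domestic residents 1271.5, acquisition of a foreign subsidiary by a resident firm (outward FDI) 1044.6; capital account: sale of embassy land to a foreign government 114.2.)

2035.2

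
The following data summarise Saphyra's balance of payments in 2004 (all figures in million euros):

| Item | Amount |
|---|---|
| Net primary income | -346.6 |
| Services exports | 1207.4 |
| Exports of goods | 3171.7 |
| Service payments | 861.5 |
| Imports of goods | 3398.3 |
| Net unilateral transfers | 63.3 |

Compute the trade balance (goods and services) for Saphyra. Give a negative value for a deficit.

Goods balance = 3171.7 - 3398.3 = -226.6
Services balance = 1207.4 - 861.5 = 345.9
Trade balance (goods + services) = -226.6 + 345.9 = 119.3

119.3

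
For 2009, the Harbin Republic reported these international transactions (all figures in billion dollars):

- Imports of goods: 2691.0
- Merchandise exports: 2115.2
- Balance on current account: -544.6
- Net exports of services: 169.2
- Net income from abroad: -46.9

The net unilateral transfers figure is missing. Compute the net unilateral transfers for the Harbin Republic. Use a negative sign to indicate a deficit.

Current account = goods balance + services balance + net primary income + net secondary income
Sum of the known components = -453.5
Net unilateral transfers = CA - (known components) = -544.6 - (-453.5) = -91.1

-91.1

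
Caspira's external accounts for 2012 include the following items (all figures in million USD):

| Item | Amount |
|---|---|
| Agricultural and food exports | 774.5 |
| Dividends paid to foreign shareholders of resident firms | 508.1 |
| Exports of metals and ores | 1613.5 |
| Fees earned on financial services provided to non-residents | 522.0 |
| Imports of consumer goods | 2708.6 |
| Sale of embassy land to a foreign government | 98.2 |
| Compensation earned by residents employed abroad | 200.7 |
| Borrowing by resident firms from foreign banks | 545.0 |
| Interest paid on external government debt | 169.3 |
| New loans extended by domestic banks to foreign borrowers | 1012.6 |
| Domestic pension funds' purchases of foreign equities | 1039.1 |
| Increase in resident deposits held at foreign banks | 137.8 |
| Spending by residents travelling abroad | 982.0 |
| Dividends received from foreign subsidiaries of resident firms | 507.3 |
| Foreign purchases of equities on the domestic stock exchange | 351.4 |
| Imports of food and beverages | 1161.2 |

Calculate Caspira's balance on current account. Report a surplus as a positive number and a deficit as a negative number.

Goods: -1161.2 - 2708.6 + 774.5 + 1613.5 = -1481.8
Services: -982.0 + 522.0 = -460.0
Primary income: 200.7 - 508.1 + 507.3 - 169.3 = 30.6
Current account = (-1481.8) + (-460.0) + 30.6 = -1911.2
(Excluded from the current account — capital account: sale of embassy land to a foreign government 98.2; financial account: borrowing by resident firms from foreign banks 545.0, new loans extended by domestic banks to foreign borrowers 1012.6, domestic pension funds' purchases of foreign equities 1039.1, increase in resident deposits held at foreign banks 137.8, foreign purchases of equities on the domestic stock exchange 351.4.)

-1911.2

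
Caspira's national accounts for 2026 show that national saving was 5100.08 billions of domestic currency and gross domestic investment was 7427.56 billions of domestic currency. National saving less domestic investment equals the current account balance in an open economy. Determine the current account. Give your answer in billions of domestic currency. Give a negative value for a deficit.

S - I = CA (net lending to the rest of the world).
CA = S - I = 5100.08 - 7427.56 = -2327.48

-2327.48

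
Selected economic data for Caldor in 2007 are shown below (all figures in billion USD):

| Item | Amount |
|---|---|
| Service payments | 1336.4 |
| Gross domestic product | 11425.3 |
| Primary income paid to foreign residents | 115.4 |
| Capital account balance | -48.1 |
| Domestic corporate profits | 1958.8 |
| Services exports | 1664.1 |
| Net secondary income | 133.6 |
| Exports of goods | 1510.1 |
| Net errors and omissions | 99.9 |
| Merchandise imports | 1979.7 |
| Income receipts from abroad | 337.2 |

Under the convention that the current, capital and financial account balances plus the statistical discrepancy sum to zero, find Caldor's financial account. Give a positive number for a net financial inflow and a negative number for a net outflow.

Goods balance = 1510.1 - 1979.7 = -469.6
Services balance = 1664.1 - 1336.4 = 327.7
Trade balance (goods + services) = -469.6 + 327.7 = -141.9
Net primary income = 337.2 - 115.4 = 221.8
Net secondary income = 133.6
Current account = -141.9 + 221.8 + 133.6 = 213.5
Financial account = -(213.5 + (-48.1) + 99.9) = -265.3

-265.3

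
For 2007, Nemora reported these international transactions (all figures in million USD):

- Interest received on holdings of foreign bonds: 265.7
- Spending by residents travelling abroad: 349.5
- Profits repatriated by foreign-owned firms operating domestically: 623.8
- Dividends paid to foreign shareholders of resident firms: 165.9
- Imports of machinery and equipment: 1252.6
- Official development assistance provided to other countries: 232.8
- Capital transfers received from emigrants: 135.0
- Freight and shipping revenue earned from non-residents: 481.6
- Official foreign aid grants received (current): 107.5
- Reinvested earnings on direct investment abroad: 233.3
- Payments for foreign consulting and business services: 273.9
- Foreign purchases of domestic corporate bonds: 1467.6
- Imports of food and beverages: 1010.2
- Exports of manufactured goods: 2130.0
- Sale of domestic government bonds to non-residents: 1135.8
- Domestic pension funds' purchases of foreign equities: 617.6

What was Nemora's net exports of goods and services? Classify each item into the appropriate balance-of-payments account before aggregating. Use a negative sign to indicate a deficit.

Goods: -1010.2 + 2130.0 - 1252.6 = -132.8
Services: -349.5 - 273.9 + 481.6 = -141.8
Trade balance = -132.8 + (-141.8) = -274.6
(Excluded from the trade balance — primary income: interest received on holdings of foreign bonds 265.7, profits repatriated by foreign-owned firms operating domestically 623.8, dividends paid to foreign shareholders of resident firms 165.9, reinvested earnings on direct investment abroad 233.3; secondary income: official development assistance provided to other countries 232.8, official foreign aid grants received (current) 107.5; capital account: capital transfers received from emigrants 135.0; financial account: foreign purchases of domestic corporate bonds 1467.6, sale of domestic government bonds to non-residents 1135.8, domestic pension funds' purchases of foreign equities 617.6.)

-274.6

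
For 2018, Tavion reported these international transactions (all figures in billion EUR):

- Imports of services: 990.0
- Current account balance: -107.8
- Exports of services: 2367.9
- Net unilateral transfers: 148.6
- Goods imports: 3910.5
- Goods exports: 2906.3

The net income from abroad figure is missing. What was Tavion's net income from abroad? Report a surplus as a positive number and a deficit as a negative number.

Current account = goods balance + services balance + net primary income + net secondary income
Sum of the known components = 522.3
Net income from abroad = CA - (known components) = -107.8 - 522.3 = -630.1

-630.1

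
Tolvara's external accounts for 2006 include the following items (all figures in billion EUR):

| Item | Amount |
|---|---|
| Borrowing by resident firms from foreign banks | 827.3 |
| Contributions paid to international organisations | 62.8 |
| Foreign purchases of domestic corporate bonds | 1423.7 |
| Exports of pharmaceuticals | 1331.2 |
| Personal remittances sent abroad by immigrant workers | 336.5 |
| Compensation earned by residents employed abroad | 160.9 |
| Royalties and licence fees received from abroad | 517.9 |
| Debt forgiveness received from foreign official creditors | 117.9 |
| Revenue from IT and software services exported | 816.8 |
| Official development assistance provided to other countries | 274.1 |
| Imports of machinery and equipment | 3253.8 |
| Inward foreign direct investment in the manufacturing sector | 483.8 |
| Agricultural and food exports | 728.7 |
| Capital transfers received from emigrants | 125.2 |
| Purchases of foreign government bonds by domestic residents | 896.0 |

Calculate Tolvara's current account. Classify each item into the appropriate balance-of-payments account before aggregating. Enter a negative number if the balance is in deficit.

Goods: -3253.8 + 728.7 + 1331.2 = -1193.9
Services: 517.9 + 816.8 = 1334.7
Primary income: 160.9
Secondary income: -336.5 - 274.1 - 62.8 = -673.4
Current account = (-1193.9) + 1334.7 + 160.9 + (-673.4) = -371.7
(Excluded from the current account — financial account: borrowing by resident firms from foreign banks 827.3, foreign purchases of domestic corporate bonds 1423.7, inward foreign direct investment in the manufacturing sector 483.8, purchases of foreign government bonds by domestic residents 896.0; capital account: debt forgiveness received from foreign official creditors 117.9, capital transfers received from emigrants 125.2.)

-371.7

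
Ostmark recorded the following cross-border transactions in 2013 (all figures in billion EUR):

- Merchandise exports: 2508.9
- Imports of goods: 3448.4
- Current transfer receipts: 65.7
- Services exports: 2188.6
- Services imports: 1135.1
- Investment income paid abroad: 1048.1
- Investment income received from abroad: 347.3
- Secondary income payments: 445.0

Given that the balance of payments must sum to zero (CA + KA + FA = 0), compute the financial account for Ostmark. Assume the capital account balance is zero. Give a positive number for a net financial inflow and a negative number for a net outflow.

Goods balance = 2508.9 - 3448.4 = -939.5
Services balance = 2188.6 - 1135.1 = 1053.5
Trade balance (goods + services) = -939.5 + 1053.5 = 114.0
Net primary income = 347.3 - 1048.1 = -700.8
Net secondary income = 65.7 - 445.0 = -379.3
Current account = 114.0 + (-700.8) + (-379.3) = -966.1
Financial account = -(-966.1) = 966.1

966.1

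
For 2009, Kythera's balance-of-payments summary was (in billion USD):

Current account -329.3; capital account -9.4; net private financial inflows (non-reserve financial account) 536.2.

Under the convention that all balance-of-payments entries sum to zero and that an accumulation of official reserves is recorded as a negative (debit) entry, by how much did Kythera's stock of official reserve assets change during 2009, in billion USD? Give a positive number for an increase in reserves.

Official reserve transactions balance = -((-329.3) + (-9.4) + 536.2) = -197.5
An accumulation of reserves is recorded as a debit (negative entry), so the change in the stock of reserves is the negative of that balance.
Change in official reserves = -(-197.5) = 197.5

197.5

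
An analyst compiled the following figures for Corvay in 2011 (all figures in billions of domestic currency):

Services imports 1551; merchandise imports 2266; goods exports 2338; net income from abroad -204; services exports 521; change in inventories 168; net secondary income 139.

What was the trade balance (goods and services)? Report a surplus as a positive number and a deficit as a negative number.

Goods balance = 2338 - 2266 = 72
Services balance = 521 - 1551 = -1030
Trade balance (goods + services) = 72 + (-1030) = -958

-958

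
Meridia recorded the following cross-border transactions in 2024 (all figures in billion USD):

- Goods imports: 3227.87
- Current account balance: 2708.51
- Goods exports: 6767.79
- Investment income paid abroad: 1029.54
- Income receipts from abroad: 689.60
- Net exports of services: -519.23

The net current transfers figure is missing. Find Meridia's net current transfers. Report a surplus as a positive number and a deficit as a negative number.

27.76

Current account = goods balance + services balance + net primary income + net secondary income
Sum of the known components = 2680.75
Net current transfers = CA - (known components) = 2708.51 - 2680.75 = 27.76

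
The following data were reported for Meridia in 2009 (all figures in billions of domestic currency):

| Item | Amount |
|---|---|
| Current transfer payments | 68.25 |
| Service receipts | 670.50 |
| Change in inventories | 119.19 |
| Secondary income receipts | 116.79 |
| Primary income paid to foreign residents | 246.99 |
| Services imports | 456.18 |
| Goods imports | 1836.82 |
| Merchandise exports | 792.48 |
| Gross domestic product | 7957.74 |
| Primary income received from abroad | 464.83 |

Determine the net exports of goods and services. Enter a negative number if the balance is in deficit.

-830.02

Goods balance = 792.48 - 1836.82 = -1044.34
Services balance = 670.50 - 456.18 = 214.32
Trade balance (goods + services) = -1044.34 + 214.32 = -830.02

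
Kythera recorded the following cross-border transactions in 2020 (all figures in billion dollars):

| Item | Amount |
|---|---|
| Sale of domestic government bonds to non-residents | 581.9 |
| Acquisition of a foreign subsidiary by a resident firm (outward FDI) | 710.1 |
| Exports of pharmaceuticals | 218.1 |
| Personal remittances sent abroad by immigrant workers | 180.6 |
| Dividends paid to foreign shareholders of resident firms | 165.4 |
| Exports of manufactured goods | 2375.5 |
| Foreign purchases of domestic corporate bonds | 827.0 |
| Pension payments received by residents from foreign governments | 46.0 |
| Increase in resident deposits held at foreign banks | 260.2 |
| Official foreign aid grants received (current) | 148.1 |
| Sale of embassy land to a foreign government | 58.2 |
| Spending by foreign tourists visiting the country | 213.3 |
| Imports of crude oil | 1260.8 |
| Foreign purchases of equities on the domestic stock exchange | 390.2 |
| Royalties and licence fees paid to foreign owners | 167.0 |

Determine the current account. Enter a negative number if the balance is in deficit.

1227.2

Goods: -1260.8 + 218.1 + 2375.5 = 1332.8
Services: -167.0 + 213.3 = 46.3
Primary income: -165.4
Secondary income: -180.6 + 148.1 + 46.0 = 13.5
Current account = 1332.8 + 46.3 + (-165.4) + 13.5 = 1227.2
(Excluded from the current account — financial account: sale of domestic government bonds to non-residents 581.9, acquisition of a foreign subsidiary by a resident firm (outward FDI) 710.1, foreign purchases of domestic corporate bonds 827.0, increase in resident deposits held at foreign banks 260.2, foreign purchases of equities on the domestic stock exchange 390.2; capital account: sale of embassy land to a foreign government 58.2.)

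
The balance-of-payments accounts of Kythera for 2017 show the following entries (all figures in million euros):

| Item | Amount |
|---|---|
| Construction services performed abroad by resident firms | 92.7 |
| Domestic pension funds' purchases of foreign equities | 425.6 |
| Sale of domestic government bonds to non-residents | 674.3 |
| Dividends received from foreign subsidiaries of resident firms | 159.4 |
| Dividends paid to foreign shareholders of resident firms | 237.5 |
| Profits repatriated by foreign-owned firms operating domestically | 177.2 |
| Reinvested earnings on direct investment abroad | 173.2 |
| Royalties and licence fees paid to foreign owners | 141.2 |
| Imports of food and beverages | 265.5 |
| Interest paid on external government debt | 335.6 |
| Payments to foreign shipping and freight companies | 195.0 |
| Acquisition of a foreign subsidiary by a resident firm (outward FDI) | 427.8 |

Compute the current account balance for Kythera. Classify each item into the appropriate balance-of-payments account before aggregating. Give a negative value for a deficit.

-926.7

Goods: -265.5
Services: -195.0 - 141.2 + 92.7 = -243.5
Primary income: 159.4 + 173.2 - 177.2 - 335.6 - 237.5 = -417.7
Current account = (-265.5) + (-243.5) + (-417.7) = -926.7
(Excluded from the current account — financial account: domestic pension funds' purchases of foreign equities 425.6, sale of domestic government bonds to non-residents 674.3, acquisition of a foreign subsidiary by a resident firm (outward FDI) 427.8.)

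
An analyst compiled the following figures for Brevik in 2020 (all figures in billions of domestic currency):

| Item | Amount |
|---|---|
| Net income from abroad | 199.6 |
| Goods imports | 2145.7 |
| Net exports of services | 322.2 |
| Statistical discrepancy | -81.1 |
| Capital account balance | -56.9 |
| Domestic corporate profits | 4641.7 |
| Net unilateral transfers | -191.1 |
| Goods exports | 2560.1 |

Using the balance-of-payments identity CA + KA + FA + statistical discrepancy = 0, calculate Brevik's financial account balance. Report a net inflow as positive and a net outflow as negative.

-607.1

Goods balance = 2560.1 - 2145.7 = 414.4
Services balance = 322.2
Trade balance (goods + services) = 414.4 + 322.2 = 736.6
Net primary income = 199.6
Net secondary income = -191.1
Current account = 736.6 + 199.6 + (-191.1) = 745.1
Financial account = -(745.1 + (-56.9) + (-81.1)) = -607.1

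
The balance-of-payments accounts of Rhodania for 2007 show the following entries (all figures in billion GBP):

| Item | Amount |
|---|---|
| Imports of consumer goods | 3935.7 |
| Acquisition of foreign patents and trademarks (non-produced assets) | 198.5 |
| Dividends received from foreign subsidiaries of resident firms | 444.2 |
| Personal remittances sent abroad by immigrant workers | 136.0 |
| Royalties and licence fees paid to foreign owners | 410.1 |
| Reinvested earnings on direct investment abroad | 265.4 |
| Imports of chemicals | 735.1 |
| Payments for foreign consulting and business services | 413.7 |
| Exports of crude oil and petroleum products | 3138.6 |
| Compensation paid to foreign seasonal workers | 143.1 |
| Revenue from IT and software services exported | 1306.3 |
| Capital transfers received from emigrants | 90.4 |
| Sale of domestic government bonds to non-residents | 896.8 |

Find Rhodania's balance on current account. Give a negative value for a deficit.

Goods: 3138.6 - 735.1 - 3935.7 = -1532.2
Services: -413.7 + 1306.3 - 410.1 = 482.5
Primary income: 265.4 - 143.1 + 444.2 = 566.5
Secondary income: -136.0
Current account = (-1532.2) + 482.5 + 566.5 + (-136.0) = -619.2
(Excluded from the current account — capital account: acquisition of foreign patents and trademarks (non-produced assets) 198.5, capital transfers received from emigrants 90.4; financial account: sale of domestic government bonds to non-residents 896.8.)

-619.2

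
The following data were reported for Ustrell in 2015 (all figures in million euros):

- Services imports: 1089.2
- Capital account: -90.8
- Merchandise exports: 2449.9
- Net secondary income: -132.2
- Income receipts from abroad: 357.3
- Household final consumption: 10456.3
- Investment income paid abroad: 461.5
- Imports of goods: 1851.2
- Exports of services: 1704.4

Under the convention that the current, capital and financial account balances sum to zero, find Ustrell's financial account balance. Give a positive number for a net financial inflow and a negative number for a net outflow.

Goods balance = 2449.9 - 1851.2 = 598.7
Services balance = 1704.4 - 1089.2 = 615.2
Trade balance (goods + services) = 598.7 + 615.2 = 1213.9
Net primary income = 357.3 - 461.5 = -104.2
Net secondary income = -132.2
Current account = 1213.9 + (-104.2) + (-132.2) = 977.5
Financial account = -(977.5 + (-90.8)) = -886.7

-886.7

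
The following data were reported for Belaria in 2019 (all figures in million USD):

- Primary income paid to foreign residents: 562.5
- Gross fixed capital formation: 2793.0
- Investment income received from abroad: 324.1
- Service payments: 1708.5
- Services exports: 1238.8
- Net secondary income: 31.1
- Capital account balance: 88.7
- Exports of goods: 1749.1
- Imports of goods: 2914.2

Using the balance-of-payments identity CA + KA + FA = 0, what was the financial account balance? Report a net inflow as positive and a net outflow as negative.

Goods balance = 1749.1 - 2914.2 = -1165.1
Services balance = 1238.8 - 1708.5 = -469.7
Trade balance (goods + services) = -1165.1 + (-469.7) = -1634.8
Net primary income = 324.1 - 562.5 = -238.4
Net secondary income = 31.1
Current account = -1634.8 + (-238.4) + 31.1 = -1842.1
Financial account = -(-1842.1 + 88.7) = 1753.4

1753.4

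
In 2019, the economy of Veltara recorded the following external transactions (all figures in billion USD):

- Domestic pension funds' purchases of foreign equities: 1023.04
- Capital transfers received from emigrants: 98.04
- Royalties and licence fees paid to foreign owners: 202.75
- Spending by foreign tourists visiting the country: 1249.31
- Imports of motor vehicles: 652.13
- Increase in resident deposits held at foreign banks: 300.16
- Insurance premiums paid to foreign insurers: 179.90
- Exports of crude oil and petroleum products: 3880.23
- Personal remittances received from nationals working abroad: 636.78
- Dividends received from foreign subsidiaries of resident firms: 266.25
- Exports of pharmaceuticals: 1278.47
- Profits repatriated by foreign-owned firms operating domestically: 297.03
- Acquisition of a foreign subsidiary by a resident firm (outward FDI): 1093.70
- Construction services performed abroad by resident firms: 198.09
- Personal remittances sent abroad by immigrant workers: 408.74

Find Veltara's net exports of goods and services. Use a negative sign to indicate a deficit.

Goods: 3880.23 + 1278.47 - 652.13 = 4506.57
Services: -179.90 + 1249.31 - 202.75 + 198.09 = 1064.75
Trade balance = 4506.57 + 1064.75 = 5571.32
(Excluded from the trade balance — financial account: domestic pension funds' purchases of foreign equities 1023.04, increase in resident deposits held at foreign banks 300.16, acquisition of a foreign subsidiary by a resident firm (outward FDI) 1093.70; capital account: capital transfers received from emigrants 98.04; secondary income: personal remittances received from nationals working abroad 636.78, personal remittances sent abroad by immigrant workers 408.74; primary income: dividends received from foreign subsidiaries of resident firms 266.25, profits repatriated by foreign-owned firms operating domestically 297.03.)

5571.32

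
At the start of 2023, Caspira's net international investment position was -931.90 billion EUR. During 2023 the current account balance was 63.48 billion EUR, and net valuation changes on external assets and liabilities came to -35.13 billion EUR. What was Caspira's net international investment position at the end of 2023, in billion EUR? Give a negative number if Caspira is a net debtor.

-903.55

Change in NIIP = current account + net valuation change = 63.48 + (-35.13) = 28.35
End-of-year NIIP = -931.90 + 28.35 = -903.55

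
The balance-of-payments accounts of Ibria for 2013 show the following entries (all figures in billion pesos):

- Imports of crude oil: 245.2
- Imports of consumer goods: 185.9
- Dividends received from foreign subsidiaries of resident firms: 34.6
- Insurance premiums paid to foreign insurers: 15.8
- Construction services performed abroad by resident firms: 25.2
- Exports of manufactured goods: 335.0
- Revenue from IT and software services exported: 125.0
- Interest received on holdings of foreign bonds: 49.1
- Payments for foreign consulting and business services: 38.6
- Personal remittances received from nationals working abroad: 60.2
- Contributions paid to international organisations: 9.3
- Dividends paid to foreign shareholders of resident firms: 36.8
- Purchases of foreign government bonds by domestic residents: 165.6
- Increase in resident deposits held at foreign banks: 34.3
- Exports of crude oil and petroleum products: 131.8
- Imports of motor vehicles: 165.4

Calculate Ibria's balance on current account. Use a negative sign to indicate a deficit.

63.9

Goods: 131.8 + 335.0 - 185.9 - 165.4 - 245.2 = -129.7
Services: 125.0 - 15.8 + 25.2 - 38.6 = 95.8
Primary income: -36.8 + 49.1 + 34.6 = 46.9
Secondary income: 60.2 - 9.3 = 50.9
Current account = (-129.7) + 95.8 + 46.9 + 50.9 = 63.9
(Excluded from the current account — financial account: purchases of foreign government bonds by domestic residents 165.6, increase in resident deposits held at foreign banks 34.3.)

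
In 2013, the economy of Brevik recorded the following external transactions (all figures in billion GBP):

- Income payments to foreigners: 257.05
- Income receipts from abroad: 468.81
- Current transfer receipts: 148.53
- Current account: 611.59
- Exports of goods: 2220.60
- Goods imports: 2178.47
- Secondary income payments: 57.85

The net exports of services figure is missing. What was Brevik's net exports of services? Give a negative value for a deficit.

267.02

Current account = goods balance + services balance + net primary income + net secondary income
Sum of the known components = 344.57
Net exports of services = CA - (known components) = 611.59 - 344.57 = 267.02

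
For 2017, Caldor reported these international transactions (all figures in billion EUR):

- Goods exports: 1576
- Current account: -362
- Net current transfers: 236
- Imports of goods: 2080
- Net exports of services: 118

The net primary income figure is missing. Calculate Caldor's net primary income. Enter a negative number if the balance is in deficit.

Current account = goods balance + services balance + net primary income + net secondary income
Sum of the known components = -150
Net primary income = CA - (known components) = -362 - (-150) = -212

-212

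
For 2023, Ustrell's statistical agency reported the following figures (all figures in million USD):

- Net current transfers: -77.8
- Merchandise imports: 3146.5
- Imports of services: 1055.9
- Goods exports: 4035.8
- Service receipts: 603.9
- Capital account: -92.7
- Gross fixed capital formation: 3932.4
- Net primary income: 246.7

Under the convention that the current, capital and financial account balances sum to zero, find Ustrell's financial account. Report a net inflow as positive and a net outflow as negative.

-513.5

Goods balance = 4035.8 - 3146.5 = 889.3
Services balance = 603.9 - 1055.9 = -452.0
Trade balance (goods + services) = 889.3 + (-452.0) = 437.3
Net primary income = 246.7
Net secondary income = -77.8
Current account = 437.3 + 246.7 + (-77.8) = 606.2
Financial account = -(606.2 + (-92.7)) = -513.5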